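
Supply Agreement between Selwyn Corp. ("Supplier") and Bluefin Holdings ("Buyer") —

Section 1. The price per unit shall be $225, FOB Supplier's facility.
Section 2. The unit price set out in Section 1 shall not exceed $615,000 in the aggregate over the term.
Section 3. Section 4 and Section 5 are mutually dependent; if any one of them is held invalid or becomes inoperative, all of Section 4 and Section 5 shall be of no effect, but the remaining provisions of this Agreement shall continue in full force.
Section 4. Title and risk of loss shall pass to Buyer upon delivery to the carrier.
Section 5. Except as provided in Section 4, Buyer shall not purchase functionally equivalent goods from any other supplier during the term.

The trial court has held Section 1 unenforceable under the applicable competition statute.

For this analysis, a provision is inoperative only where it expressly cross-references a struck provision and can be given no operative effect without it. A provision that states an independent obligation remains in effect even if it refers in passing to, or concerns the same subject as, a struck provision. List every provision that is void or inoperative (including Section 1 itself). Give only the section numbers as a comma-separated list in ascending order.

Section 1 is struck. Section 2 operates only by reference to Section 1, so it falls with Section 1. Section 3 ties Section 4 and Section 5 together, but none of those is affected here; the remaining provisions continue in force under Section 3. Section 3, Section 4, and Section 5 remain in effect.

1, 2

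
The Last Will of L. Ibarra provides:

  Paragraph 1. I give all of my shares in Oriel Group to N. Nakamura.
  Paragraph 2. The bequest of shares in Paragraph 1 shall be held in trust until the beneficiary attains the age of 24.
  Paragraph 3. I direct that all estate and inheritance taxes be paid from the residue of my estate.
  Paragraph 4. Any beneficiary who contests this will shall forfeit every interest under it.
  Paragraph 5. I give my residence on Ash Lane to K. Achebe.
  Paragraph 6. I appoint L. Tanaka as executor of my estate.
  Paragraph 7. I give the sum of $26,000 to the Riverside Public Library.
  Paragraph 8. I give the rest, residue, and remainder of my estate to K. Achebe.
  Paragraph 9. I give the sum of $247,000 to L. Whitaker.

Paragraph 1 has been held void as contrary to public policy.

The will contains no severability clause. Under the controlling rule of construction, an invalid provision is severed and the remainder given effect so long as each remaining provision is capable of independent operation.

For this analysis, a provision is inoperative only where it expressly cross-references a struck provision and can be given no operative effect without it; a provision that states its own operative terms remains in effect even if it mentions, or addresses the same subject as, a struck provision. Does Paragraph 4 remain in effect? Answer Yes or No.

Paragraph 1 is struck. The only function of Paragraph 2 is the trust for Paragraph 1, so it cannot stand once Paragraph 1 is removed. With no severability clause, the stated default rule severs what cannot stand and enforces each remaining provision that can operate on its own. Paragraph 3, Paragraph 4, Paragraph 5, Paragraph 6, Paragraph 7, Paragraph 8, and Paragraph 9 remain in effect. Paragraph 4 is among the surviving provisions, so the answer is yes.

Yes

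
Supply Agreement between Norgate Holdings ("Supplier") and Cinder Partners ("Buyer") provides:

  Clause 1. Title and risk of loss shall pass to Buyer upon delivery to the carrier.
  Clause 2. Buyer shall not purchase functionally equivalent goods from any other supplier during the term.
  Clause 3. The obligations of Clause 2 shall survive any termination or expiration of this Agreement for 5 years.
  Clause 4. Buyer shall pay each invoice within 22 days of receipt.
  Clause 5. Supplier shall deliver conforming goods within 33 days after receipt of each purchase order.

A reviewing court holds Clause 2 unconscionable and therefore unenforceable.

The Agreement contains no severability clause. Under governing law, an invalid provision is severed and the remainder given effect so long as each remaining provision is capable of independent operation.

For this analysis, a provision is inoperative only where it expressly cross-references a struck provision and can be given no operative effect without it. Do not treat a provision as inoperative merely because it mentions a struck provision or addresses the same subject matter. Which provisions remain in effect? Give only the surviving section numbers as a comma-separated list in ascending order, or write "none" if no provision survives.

1, 4, 5

Clause 2 is struck. Clause 3 merely fixes the survival period for Clause 2; with Clause 2 gone it has nothing to operate on and falls away. With no severability clause, the stated default rule severs what cannot stand and enforces each remaining provision that can operate on its own. That leaves Clause 1, Clause 4, and Clause 5 in effect.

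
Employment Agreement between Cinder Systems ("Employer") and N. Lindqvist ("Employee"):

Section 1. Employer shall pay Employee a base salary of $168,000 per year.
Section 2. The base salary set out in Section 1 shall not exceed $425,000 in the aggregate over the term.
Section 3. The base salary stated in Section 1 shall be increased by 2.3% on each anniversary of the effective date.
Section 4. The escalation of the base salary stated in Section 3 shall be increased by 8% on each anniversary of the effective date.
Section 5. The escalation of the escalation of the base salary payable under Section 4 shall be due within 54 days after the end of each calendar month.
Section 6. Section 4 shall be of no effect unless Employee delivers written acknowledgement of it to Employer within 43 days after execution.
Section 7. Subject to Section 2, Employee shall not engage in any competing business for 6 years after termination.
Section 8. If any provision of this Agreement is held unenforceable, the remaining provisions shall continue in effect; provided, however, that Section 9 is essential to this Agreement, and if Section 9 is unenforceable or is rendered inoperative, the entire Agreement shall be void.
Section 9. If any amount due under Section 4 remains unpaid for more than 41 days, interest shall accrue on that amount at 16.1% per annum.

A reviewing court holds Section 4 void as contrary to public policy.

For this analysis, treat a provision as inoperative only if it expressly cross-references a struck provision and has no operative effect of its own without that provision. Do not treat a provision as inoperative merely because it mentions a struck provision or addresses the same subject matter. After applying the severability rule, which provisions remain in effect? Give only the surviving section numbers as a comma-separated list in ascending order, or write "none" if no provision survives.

Section 4 is struck. Section 5 has no operative effect of its own apart from Section 4 and is therefore inoperative. The only function of Section 6 is the acknowledgement condition for Section 4, so it cannot stand once Section 4 is removed. Section 9 does nothing except set the default interest on the escalation of the escalation of the base salary by reference to Section 4; with Section 4 gone it has no independent effect and is inoperative. Section 8 makes Section 9 an essential term, and Section 9 has been rendered inoperative by the cascade; under Section 8, the entire Agreement is therefore void. No provision of the Agreement survives.

none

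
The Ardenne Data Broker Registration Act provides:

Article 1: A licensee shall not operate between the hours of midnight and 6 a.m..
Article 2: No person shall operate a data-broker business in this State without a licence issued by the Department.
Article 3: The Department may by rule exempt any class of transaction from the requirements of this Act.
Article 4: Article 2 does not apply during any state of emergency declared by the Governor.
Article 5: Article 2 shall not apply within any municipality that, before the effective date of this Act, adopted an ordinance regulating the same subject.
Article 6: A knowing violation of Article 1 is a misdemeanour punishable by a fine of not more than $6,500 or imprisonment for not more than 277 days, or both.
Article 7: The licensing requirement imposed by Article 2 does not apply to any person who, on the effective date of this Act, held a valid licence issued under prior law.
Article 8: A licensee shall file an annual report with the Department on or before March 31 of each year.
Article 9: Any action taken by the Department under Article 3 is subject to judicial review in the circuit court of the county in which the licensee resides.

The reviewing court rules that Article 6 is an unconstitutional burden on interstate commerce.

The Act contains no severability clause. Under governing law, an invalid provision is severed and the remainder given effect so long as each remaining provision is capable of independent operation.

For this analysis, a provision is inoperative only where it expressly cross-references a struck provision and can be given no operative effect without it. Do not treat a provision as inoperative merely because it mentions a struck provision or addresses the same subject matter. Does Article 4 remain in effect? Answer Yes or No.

Article 6 is struck. Nothing else in the Act is defined by reference to Article 6. With no severability clause, the stated default rule severs what cannot stand and enforces each remaining provision that can operate on its own. That leaves Article 1, Article 2, Article 3, Article 4, Article 5, Article 7, Article 8, and Article 9 in effect. Article 4 is among the surviving provisions, so the answer is yes.

Yes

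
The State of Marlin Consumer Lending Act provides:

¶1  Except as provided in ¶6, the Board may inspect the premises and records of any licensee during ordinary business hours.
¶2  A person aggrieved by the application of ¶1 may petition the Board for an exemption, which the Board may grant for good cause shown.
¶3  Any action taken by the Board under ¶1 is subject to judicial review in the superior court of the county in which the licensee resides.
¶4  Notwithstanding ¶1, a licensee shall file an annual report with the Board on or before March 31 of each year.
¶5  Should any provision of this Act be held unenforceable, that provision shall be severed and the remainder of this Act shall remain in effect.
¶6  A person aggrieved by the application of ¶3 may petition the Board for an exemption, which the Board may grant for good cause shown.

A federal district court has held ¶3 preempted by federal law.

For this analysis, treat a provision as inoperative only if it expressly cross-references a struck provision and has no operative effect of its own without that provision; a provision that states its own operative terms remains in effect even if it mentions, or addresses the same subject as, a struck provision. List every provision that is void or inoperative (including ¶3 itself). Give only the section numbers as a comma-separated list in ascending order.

3, 6

¶3 is struck. The only function of ¶6 is the exemption procedure for ¶3, so it cannot stand once ¶3 is removed. ¶1 mentions ¶6 but its own obligation stands independently of ¶6, so ¶1 is not affected. Under the severability clause in ¶5, the remaining provisions continue in force. ¶1, ¶2, ¶4, and ¶5 remain in effect.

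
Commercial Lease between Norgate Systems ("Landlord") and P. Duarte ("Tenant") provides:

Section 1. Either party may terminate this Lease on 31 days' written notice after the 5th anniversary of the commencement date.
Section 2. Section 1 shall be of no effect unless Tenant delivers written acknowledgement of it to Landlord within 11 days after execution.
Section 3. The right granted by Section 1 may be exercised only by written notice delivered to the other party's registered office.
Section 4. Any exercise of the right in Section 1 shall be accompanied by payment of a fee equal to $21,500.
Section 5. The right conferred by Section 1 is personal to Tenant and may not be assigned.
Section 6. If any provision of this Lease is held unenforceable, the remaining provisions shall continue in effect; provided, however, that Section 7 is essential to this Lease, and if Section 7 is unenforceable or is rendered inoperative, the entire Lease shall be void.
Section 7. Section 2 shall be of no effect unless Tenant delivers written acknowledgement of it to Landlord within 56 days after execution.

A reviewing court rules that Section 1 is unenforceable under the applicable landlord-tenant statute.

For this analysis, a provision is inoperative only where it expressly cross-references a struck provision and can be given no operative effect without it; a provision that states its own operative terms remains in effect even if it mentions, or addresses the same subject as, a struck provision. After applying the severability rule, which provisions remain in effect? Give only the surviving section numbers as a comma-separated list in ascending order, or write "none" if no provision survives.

none

Section 1 is struck. Section 2 operates only by reference to Section 1, so it falls with Section 1. Section 3 merely fixes the notice requirement for Section 1; with Section 1 gone it has nothing to operate on and falls away. Section 4 has no operative effect of its own apart from Section 1 and is therefore inoperative. The only function of Section 5 is the non-assignment of Section 1, so it cannot stand once Section 1 is removed. Section 7 operates only by reference to Section 2, so it falls with Section 2. Section 6 makes Section 7 an essential term, and Section 7 has been rendered inoperative by the cascade; under Section 6, the entire Lease is therefore void. No provision of the Lease survives.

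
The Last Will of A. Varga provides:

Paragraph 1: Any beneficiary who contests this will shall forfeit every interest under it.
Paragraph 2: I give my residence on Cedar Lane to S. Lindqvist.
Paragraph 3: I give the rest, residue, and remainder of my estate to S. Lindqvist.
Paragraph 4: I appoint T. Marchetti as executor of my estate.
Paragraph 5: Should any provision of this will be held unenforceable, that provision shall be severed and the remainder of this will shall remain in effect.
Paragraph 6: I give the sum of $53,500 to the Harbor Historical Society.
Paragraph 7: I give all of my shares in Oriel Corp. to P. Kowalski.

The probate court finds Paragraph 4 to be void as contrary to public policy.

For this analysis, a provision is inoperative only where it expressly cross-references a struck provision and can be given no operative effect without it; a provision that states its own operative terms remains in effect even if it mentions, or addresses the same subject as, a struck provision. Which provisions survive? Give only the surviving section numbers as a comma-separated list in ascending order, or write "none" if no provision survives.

1, 2, 3, 5, 6, 7

Paragraph 4 is struck. No other provision's operative terms depend on Paragraph 4. Under the severability clause in Paragraph 5, the remaining provisions continue in force. Paragraph 1, Paragraph 2, Paragraph 3, Paragraph 5, Paragraph 6, and Paragraph 7 remain in effect.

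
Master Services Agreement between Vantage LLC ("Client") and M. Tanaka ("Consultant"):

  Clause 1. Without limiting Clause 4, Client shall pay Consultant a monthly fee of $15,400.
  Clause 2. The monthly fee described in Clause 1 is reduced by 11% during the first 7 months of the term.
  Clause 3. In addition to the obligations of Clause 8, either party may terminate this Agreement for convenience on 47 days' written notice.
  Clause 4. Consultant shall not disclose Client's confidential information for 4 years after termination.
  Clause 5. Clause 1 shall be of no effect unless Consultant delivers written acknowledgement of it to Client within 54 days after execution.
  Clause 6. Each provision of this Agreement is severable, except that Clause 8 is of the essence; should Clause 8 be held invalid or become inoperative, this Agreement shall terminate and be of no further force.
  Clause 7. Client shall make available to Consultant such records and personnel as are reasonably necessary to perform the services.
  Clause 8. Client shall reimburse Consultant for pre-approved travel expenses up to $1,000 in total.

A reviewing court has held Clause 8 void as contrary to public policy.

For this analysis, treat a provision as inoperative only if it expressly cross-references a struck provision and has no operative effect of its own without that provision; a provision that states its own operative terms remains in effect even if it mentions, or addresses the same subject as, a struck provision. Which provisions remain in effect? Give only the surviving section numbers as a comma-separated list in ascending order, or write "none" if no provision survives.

Clause 8 is struck. No other provision's operative terms depend on Clause 8. Clause 6 makes Clause 8 an essential term, and Clause 8 is the provision held invalid; under Clause 6, the entire Agreement is therefore void. No provision of the Agreement survives.

none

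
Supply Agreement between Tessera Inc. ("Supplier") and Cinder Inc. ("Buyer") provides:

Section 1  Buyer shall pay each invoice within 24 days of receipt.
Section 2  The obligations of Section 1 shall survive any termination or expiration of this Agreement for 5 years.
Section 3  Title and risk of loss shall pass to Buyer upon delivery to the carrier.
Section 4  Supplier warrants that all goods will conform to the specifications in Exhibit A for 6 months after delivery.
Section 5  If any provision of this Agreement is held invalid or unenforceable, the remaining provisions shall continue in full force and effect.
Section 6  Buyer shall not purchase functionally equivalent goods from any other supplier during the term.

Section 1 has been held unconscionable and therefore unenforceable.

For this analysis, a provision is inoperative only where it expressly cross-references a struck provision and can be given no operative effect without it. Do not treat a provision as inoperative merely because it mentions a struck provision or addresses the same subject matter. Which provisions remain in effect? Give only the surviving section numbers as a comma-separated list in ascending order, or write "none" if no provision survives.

3, 4, 5, 6

Section 1 is struck. Section 2 operates only by reference to Section 1, so it falls with Section 1. Under the severability clause in Section 5, the remaining provisions continue in force. That leaves Section 3, Section 4, Section 5, and Section 6 in effect.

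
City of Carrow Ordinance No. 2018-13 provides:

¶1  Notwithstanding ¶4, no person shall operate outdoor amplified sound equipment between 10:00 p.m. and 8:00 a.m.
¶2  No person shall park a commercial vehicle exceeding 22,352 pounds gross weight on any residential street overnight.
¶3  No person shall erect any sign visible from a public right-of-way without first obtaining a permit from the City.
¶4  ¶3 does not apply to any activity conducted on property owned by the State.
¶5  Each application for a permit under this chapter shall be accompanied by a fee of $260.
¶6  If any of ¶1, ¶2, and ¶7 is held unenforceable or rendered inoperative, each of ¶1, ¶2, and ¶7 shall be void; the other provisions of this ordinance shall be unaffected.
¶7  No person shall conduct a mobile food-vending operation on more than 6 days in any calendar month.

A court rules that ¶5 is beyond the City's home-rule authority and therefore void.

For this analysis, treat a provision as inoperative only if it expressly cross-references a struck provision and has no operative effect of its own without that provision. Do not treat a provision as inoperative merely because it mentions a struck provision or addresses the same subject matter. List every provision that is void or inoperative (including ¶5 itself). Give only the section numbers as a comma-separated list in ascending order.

¶5 is struck. No other provision's operative terms depend on ¶5. ¶6 ties ¶1, ¶2, and ¶7 together, but none of those is affected here; the remaining provisions continue in force under ¶6. That leaves ¶1, ¶2, ¶3, ¶4, ¶6, and ¶7 in effect.

5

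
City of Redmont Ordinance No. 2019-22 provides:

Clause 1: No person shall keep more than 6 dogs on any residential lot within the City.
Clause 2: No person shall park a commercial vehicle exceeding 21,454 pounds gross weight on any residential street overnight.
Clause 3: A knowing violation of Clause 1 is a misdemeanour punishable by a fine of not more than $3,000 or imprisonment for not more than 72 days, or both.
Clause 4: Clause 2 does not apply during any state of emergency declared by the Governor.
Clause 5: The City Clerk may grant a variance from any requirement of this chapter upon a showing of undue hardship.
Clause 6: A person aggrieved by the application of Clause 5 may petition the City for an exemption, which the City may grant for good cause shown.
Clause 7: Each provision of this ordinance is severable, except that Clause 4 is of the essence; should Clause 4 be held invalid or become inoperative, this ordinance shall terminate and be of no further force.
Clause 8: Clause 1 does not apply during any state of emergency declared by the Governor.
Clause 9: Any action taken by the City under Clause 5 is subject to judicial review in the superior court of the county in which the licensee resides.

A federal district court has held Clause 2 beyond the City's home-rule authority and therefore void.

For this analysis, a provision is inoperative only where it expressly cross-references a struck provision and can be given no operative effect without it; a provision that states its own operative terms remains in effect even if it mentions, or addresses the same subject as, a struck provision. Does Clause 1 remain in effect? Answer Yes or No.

Clause 2 is struck. The only function of Clause 4 is the emergency suspension of Clause 2, so it cannot stand once Clause 2 is removed. Clause 7 makes Clause 4 an essential term, and Clause 4 has been rendered inoperative by the cascade; under Clause 7, the entire ordinance is therefore void. No provision of the ordinance survives. Clause 1 is among the inoperative provisions, so the answer is no.

No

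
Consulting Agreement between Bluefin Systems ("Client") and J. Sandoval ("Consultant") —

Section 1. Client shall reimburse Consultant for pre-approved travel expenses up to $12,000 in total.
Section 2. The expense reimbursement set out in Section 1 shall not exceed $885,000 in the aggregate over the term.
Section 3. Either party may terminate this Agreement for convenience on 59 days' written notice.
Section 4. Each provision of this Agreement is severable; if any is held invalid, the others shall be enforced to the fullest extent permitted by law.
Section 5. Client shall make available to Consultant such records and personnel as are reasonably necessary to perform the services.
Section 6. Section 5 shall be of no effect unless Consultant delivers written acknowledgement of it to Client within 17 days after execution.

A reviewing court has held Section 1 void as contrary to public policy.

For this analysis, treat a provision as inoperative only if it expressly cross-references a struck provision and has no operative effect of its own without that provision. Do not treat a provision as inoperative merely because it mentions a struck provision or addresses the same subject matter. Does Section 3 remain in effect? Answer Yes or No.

Yes

Section 1 is struck. Section 2 does nothing except set the aggregate cap on the expense reimbursement by reference to Section 1; with Section 1 gone it has no independent effect and is inoperative. Under the severability clause in Section 4, the remaining provisions continue in force. The provisions still in force are Section 3, Section 4, Section 5, and Section 6. Section 3 is among the surviving provisions, so the answer is yes.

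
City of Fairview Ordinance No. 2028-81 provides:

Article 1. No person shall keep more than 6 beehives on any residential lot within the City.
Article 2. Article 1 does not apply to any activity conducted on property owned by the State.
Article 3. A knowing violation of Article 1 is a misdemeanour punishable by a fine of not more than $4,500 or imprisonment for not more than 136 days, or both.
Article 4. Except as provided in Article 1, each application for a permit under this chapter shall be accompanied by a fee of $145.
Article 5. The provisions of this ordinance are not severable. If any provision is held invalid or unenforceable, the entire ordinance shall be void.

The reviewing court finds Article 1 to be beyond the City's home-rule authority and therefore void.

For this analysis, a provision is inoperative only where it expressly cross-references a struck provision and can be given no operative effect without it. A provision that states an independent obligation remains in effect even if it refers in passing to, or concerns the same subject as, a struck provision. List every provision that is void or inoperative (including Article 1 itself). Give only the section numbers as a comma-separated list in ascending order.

1, 2, 3, 4, 5

Article 1 is struck. Article 2 merely fixes the public-property exemption from Article 1; with Article 1 gone it has nothing to operate on and falls away. Article 3 merely fixes the criminal penalty for violating Article 1; with Article 1 gone it has nothing to operate on and falls away. Article 5 provides that the ordinance is not severable, so the invalidity of any one provision voids the entire ordinance. No provision of the ordinance survives.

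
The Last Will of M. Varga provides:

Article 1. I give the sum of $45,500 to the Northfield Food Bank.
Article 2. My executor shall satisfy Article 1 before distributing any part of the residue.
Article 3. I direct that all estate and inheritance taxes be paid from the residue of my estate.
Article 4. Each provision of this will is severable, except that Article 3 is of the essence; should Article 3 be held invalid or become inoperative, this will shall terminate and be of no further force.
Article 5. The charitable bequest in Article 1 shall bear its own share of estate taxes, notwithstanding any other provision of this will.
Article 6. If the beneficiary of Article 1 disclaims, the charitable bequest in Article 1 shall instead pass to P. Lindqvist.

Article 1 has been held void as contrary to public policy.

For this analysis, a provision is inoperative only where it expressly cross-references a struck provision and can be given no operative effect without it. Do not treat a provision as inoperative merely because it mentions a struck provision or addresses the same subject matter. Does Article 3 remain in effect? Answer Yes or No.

Article 1 is struck. Article 2 operates only by reference to Article 1, so it falls with Article 1. Article 5 merely fixes the tax charge on Article 1; with Article 1 gone it has nothing to operate on and falls away. Article 6 merely fixes the alternative disposition for Article 1; with Article 1 gone it has nothing to operate on and falls away. Article 4 makes Article 3 an essential term, but Article 3 is unaffected, so the severability proviso in Article 4 preserves the remaining provisions. Article 3 and Article 4 remain in effect. Article 3 is among the surviving provisions, so the answer is yes.

Yes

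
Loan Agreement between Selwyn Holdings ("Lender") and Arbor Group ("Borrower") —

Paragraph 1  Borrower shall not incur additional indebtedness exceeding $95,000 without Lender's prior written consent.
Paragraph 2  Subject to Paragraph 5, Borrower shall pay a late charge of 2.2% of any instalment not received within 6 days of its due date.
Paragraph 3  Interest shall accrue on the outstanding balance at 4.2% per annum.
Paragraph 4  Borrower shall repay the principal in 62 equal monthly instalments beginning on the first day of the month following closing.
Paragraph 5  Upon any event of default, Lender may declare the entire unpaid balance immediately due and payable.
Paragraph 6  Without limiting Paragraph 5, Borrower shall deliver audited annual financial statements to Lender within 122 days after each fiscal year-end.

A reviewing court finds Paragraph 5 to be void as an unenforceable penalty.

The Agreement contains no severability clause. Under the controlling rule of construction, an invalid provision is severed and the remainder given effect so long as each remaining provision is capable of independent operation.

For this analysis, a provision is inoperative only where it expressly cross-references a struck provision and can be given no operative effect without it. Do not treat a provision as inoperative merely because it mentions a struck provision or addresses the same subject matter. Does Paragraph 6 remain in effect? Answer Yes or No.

Yes

Paragraph 5 is struck. Paragraph 2 mentions Paragraph 5 but its own obligation stands independently of Paragraph 5, so Paragraph 2 is not affected. Paragraph 6 mentions Paragraph 5 but its own obligation stands independently of Paragraph 5, so Paragraph 6 is not affected. Nothing else in the Agreement is defined by reference to Paragraph 5. With no severability clause, the stated default rule severs what cannot stand and enforces each remaining provision that can operate on its own. The provisions still in force are Paragraph 1, Paragraph 2, Paragraph 3, Paragraph 4, and Paragraph 6. Paragraph 6 is among the surviving provisions, so the answer is yes.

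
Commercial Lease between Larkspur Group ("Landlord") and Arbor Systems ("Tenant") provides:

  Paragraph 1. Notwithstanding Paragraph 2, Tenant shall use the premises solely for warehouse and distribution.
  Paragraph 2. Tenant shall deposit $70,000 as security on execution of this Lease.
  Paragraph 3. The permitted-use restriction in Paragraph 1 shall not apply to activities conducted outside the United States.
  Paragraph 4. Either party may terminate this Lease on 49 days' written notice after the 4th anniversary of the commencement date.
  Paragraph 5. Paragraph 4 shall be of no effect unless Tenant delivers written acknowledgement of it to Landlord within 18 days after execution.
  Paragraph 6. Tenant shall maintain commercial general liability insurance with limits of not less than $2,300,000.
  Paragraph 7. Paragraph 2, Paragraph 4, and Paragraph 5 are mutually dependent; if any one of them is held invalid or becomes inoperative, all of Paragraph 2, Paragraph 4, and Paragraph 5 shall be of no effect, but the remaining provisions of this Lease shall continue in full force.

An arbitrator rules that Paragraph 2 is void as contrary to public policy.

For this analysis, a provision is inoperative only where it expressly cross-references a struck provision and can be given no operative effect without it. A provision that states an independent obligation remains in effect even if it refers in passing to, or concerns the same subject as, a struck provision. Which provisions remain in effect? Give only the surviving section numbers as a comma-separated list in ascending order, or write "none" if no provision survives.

Paragraph 2 is struck. Paragraph 1 mentions Paragraph 2 but its own obligation stands independently of Paragraph 2, so Paragraph 1 is not affected. Nothing else in the Lease is defined by reference to Paragraph 2. Paragraph 7 declares Paragraph 2, Paragraph 4, and Paragraph 5 mutually dependent; since one of them has fallen, all of them are of no effect. That brings down Paragraph 4 and Paragraph 5 as well. The remainder continues in force under Paragraph 7. Paragraph 1, Paragraph 3, Paragraph 6, and Paragraph 7 remain in effect.

1, 3, 6, 7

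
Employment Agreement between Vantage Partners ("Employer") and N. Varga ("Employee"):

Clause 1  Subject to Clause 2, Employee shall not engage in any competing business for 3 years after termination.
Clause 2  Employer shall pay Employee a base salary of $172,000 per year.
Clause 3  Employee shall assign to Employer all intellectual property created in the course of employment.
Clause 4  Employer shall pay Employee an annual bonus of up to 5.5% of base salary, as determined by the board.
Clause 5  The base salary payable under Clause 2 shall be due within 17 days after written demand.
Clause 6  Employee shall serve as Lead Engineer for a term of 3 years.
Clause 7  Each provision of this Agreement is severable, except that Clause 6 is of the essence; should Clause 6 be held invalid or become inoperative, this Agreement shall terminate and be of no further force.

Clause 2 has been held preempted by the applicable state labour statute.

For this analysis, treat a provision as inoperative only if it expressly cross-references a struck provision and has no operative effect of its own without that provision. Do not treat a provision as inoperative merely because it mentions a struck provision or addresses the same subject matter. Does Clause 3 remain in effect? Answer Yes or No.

Yes

Clause 2 is struck. Clause 5 does nothing except set the payment deadline for the base salary by reference to Clause 2; with Clause 2 gone it has no independent effect and is inoperative. Although Clause 1 refers to Clause 2, its operative terms do not depend on Clause 2, so it remains in effect. Clause 7 makes Clause 6 an essential term, but Clause 6 is unaffected, so the severability proviso in Clause 7 preserves the remaining provisions. That leaves Clause 1, Clause 3, Clause 4, Clause 6, and Clause 7 in effect. Clause 3 is among the surviving provisions, so the answer is yes.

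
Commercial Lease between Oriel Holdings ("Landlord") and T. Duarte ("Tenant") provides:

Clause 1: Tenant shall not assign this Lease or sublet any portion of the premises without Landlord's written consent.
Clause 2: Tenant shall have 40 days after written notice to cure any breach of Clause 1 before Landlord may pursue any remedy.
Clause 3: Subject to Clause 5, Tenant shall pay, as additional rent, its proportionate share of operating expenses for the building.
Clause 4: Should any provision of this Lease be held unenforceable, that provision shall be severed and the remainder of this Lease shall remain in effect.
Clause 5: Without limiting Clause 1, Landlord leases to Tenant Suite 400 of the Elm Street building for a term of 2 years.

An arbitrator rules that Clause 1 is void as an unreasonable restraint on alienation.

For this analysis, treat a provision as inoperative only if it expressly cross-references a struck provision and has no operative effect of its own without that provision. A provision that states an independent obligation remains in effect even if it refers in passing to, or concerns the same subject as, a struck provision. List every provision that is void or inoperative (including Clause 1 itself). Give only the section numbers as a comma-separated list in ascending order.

1, 2

Clause 1 is struck. Clause 2 operates only by reference to Clause 1, so it falls with Clause 1. Clause 5 mentions Clause 1 but its own obligation stands independently of Clause 1, so Clause 5 is not affected. Under the severability clause in Clause 4, the remaining provisions continue in force. That leaves Clause 3, Clause 4, and Clause 5 in effect.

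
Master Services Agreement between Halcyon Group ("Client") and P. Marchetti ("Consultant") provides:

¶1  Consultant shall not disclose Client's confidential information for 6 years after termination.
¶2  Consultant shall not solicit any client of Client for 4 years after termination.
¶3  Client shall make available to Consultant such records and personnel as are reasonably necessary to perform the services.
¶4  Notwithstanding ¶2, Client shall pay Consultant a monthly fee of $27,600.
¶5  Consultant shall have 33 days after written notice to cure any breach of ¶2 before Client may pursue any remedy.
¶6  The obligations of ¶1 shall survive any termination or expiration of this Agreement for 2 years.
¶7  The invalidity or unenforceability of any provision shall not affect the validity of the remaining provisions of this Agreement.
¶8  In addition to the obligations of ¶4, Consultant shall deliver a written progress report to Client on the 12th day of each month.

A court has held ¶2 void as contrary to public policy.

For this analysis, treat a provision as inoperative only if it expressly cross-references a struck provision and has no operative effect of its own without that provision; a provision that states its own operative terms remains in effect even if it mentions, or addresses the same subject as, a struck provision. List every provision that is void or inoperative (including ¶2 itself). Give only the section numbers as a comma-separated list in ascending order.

¶2 is struck. ¶5 has no operative effect of its own apart from ¶2 and is therefore inoperative. ¶4 mentions ¶2 but its own obligation stands independently of ¶2, so ¶4 is not affected. ¶7 is a severability clause and preserves every provision that can still be given independent effect. The provisions still in force are ¶1, ¶3, ¶4, ¶6, ¶7, and ¶8.

2, 5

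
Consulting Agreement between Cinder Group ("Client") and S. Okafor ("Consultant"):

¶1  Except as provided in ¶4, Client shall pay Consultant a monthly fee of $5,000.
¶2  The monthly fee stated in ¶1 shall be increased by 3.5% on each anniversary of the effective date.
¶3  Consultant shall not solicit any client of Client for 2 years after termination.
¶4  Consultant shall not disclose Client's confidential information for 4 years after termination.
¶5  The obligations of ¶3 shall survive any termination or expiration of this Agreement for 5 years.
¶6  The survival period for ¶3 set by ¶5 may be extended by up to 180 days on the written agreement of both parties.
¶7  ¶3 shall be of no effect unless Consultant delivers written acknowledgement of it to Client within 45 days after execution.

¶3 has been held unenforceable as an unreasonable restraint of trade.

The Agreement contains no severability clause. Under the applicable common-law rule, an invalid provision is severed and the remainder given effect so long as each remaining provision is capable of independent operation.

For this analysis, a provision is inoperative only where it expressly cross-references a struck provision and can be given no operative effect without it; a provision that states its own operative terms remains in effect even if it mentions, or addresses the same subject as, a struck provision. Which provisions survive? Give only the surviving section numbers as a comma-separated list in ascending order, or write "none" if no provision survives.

¶3 is struck. ¶5 operates only by reference to ¶3, so it falls with ¶3. ¶7 operates only by reference to ¶3, so it falls with ¶3. ¶6 operates only by reference to ¶5, so it falls with ¶5. Under the stated default rule, only provisions that cannot operate independently fall away; the rest are enforced. The provisions still in force are ¶1, ¶2, and ¶4.

1, 2, 4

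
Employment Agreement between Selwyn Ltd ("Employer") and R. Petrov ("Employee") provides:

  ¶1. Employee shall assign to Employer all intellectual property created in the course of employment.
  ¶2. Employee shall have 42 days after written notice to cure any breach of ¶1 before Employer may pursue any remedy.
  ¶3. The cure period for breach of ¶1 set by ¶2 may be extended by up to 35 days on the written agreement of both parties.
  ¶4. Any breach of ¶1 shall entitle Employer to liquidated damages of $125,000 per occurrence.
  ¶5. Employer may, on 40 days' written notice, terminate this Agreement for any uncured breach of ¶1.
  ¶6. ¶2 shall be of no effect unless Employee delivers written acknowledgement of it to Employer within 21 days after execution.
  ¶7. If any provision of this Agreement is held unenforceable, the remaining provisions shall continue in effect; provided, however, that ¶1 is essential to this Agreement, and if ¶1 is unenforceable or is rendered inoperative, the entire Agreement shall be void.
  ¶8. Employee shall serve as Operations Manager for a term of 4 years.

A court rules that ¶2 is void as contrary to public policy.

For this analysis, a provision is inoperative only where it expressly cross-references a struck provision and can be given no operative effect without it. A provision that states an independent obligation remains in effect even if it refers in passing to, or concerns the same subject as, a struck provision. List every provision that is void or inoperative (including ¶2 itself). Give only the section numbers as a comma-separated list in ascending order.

2, 3, 6

¶2 is struck. The whole of ¶3 is the extension of the cure period for breach of ¶1, defined by reference to ¶2, so ¶3 cannot stand once ¶2 is removed. ¶6 merely fixes the acknowledgement condition for ¶2; with ¶2 gone it has nothing to operate on and falls away. ¶7 makes ¶1 an essential term, but ¶1 is unaffected, so the severability proviso in ¶7 preserves the remaining provisions. That leaves ¶1, ¶4, ¶5, ¶7, and ¶8 in effect.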